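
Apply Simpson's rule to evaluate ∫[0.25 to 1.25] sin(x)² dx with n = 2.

f(x) = sin(x)²
a = 0.25, b = 1.25, n = 2
h = (b - a)/n = 0.500000

Simpson's rule: (h/3)[f(x₀) + 4f(x₁) + 2f(x₂) + ... + f(xₙ)]

x_0 = 0.2500, f(x_0) = 0.061209, coefficient = 1
x_1 = 0.7500, f(x_1) = 0.464631, coefficient = 4
x_2 = 1.2500, f(x_2) = 0.900572, coefficient = 1

I ≈ (0.500000/3) × 2.820306 = 0.470051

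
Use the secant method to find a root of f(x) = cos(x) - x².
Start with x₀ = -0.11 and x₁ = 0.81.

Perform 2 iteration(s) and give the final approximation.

f(x) = cos(x) - x²
x₀ = -0.11, x₁ = 0.81

Secant formula: x_{n+1} = x_n - f(x_n)(x_n - x_{n-1})/(f(x_n) - f(x_{n-1}))

Iteration 1:
  f(-0.110000) = 0.981856
  f(0.810000) = 0.033398
  x_2 = 0.810000 - 0.033398×(0.810000 - (-0.110000))/(0.033398 - 0.981856)
       = 0.842396
Iteration 2:
  f(0.810000) = 0.033398
  f(0.842396) = -0.043955
  x_3 = 0.842396 - (-0.043955)×(0.842396 - 0.810000)/(-0.043955 - 0.033398)
       = 0.823988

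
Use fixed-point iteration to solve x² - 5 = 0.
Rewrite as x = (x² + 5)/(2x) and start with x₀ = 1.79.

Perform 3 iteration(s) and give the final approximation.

Equation: x² - 5 = 0
Fixed-point form: x = (x² + 5)/(2x)
x₀ = 1.79

x_1 = g(1.790000) = 2.291648
x_2 = g(2.291648) = 2.236742
x_3 = g(2.236742) = 2.236068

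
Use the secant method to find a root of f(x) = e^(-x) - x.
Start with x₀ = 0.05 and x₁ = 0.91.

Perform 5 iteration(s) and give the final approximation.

f(x) = e^(-x) - x
x₀ = 0.05, x₁ = 0.91

Secant formula: x_{n+1} = x_n - f(x_n)(x_n - x_{n-1})/(f(x_n) - f(x_{n-1}))

Iteration 1:
  f(0.050000) = 0.901229
  f(0.910000) = -0.507476
  x_2 = 0.910000 - (-0.507476)×(0.910000 - 0.050000)/(-0.507476 - 0.901229)
       = 0.600191
Iteration 2:
  f(0.910000) = -0.507476
  f(0.600191) = -0.051485
  x_3 = 0.600191 - (-0.051485)×(0.600191 - 0.910000)/(-0.051485 - (-0.507476))
       = 0.565212
Iteration 3:
  f(0.600191) = -0.051485
  f(0.565212) = 0.003028
  x_4 = 0.565212 - 0.003028×(0.565212 - 0.600191)/(0.003028 - (-0.051485))
       = 0.567155
Iteration 4:
  f(0.565212) = 0.003028
  f(0.567155) = -0.000018
  x_5 = 0.567155 - (-0.000018)×(0.567155 - 0.565212)/(-0.000018 - 0.003028)
       = 0.567143
Iteration 5:
  f(0.567155) = -0.000018
  f(0.567143) = 0.000000
  x_6 = 0.567143 - 0.000000×(0.567143 - 0.567155)/(0.000000 - (-0.000018))
       = 0.567143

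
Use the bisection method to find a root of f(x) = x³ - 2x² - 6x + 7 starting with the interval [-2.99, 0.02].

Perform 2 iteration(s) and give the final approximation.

f(x) = x³ - 2x² - 6x + 7
Initial interval: [-2.99, 0.02]

Iteration 1:
  c_1 = (-2.990000 + 0.020000)/2 = -1.485000
  f(c_1) = f(-1.485000) = 8.224791
  f(a) × f(c) < 0, new interval: [-2.990000, -1.485000]
Iteration 2:
  c_2 = (-2.990000 + (-1.485000))/2 = -2.237500
  f(c_2) = f(-2.237500) = -0.789646
  f(a) × f(c) ≥ 0, new interval: [-2.237500, -1.485000]

After 2 iteration(s), the approximation is c_2 = -2.237500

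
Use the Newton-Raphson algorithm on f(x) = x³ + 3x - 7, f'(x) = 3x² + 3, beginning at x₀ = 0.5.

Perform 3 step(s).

f(x) = x³ + 3x - 7
f'(x) = 3x² + 3
x₀ = 0.5

Newton-Raphson formula: x_{n+1} = x_n - f(x_n)/f'(x_n)

Iteration 1:
  f(0.500000) = -5.375000
  f'(0.500000) = 3.750000
  x_1 = 0.500000 - (-5.375000)/3.750000 = 1.933333
Iteration 2:
  f(1.933333) = 6.026370
  f'(1.933333) = 14.213333
  x_2 = 1.933333 - 6.026370/14.213333 = 1.509339
Iteration 3:
  f(1.509339) = 0.966450
  f'(1.509339) = 9.834314
  x_3 = 1.509339 - 0.966450/9.834314 = 1.411066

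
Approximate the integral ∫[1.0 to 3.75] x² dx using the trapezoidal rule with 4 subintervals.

f(x) = x²
a = 1.0, b = 3.75, n = 4
h = (b - a)/n = 0.687500

Trapezoidal rule: (h/2)[f(x₀) + 2f(x₁) + 2f(x₂) + ... + f(xₙ)]

x_0 = 1.0000, f(x_0) = 1.000000, coefficient = 1
x_1 = 1.6875, f(x_1) = 2.847656, coefficient = 2
x_2 = 2.3750, f(x_2) = 5.640625, coefficient = 2
x_3 = 3.0625, f(x_3) = 9.378906, coefficient = 2
x_4 = 3.7500, f(x_4) = 14.062500, coefficient = 1

I ≈ (0.687500/2) × 50.796875 = 17.461426
Exact value: 17.244792
Error: 0.216634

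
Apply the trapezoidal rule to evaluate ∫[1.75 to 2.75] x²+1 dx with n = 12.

f(x) = x²+1
a = 1.75, b = 2.75, n = 12
h = (b - a)/n = 0.083333

Trapezoidal rule: (h/2)[f(x₀) + 2f(x₁) + 2f(x₂) + ... + f(xₙ)]

x_0 = 1.7500, f(x_0) = 4.062500, coefficient = 1
x_1 = 1.8333, f(x_1) = 4.361111, coefficient = 2
x_2 = 1.9167, f(x_2) = 4.673611, coefficient = 2
x_3 = 2.0000, f(x_3) = 5.000000, coefficient = 2
x_4 = 2.0833, f(x_4) = 5.340278, coefficient = 2
x_5 = 2.1667, f(x_5) = 5.694444, coefficient = 2
x_6 = 2.2500, f(x_6) = 6.062500, coefficient = 2
x_7 = 2.3333, f(x_7) = 6.444444, coefficient = 2
x_8 = 2.4167, f(x_8) = 6.840278, coefficient = 2
x_9 = 2.5000, f(x_9) = 7.250000, coefficient = 2
x_10 = 2.5833, f(x_10) = 7.673611, coefficient = 2
x_11 = 2.6667, f(x_11) = 8.111111, coefficient = 2
x_12 = 2.7500, f(x_12) = 8.562500, coefficient = 1

I ≈ (0.083333/2) × 147.527778 = 6.146991
Exact value: 6.145833
Error: 0.001157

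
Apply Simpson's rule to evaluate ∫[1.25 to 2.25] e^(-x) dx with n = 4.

f(x) = e^(-x)
a = 1.25, b = 2.25, n = 4
h = (b - a)/n = 0.250000

Simpson's rule: (h/3)[f(x₀) + 4f(x₁) + 2f(x₂) + ... + f(xₙ)]

x_0 = 1.2500, f(x_0) = 0.286505, coefficient = 1
x_1 = 1.5000, f(x_1) = 0.223130, coefficient = 4
x_2 = 1.7500, f(x_2) = 0.173774, coefficient = 2
x_3 = 2.0000, f(x_3) = 0.135335, coefficient = 4
x_4 = 2.2500, f(x_4) = 0.105399, coefficient = 1

I ≈ (0.250000/3) × 2.173314 = 0.181109
Exact value: 0.181106
Error: 0.000004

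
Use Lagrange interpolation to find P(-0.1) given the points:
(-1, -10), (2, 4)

Lagrange interpolation formula:
P(x) = Σ yᵢ × Lᵢ(x)
where Lᵢ(x) = Π_{j≠i} (x - xⱼ)/(xᵢ - xⱼ)

L_0(-0.1) = (-0.1 - 2)/(-1 - 2) = 0.700000
L_1(-0.1) = (-0.1 - (-1))/(2 - (-1)) = 0.300000

P(-0.1) = (-10)×L_0(-0.1) + 4×L_1(-0.1)
P(-0.1) = -5.800000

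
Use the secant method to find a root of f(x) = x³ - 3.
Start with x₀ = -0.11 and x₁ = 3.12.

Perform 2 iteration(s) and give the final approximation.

f(x) = x³ - 3
x₀ = -0.11, x₁ = 3.12

Secant formula: x_{n+1} = x_n - f(x_n)(x_n - x_{n-1})/(f(x_n) - f(x_{n-1}))

Iteration 1:
  f(-0.110000) = -3.001331
  f(3.120000) = 27.371328
  x_2 = 3.120000 - 27.371328×(3.120000 - (-0.110000))/(27.371328 - (-3.001331))
       = 0.209178
Iteration 2:
  f(3.120000) = 27.371328
  f(0.209178) = -2.990847
  x_3 = 0.209178 - (-2.990847)×(0.209178 - 3.120000)/(-2.990847 - 27.371328)
       = 0.495911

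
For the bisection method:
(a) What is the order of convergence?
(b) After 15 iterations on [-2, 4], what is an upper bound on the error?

(a) Bisection has linear (order 1) convergence; the error is halved each step.

(b) Error bound = (b-a)/2^n = (4 - (-2))/2^{15}
    = 6/2^{15}

(a) 1 (linear); (b) error ≤ 1.83e-04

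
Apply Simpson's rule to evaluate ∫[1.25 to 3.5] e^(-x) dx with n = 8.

f(x) = e^(-x)
a = 1.25, b = 3.5, n = 8
h = (b - a)/n = 0.281250

Simpson's rule: (h/3)[f(x₀) + 4f(x₁) + 2f(x₂) + ... + f(xₙ)]

x_0 = 1.2500, f(x_0) = 0.286505, coefficient = 1
x_1 = 1.5312, f(x_1) = 0.216265, coefficient = 4
x_2 = 1.8125, f(x_2) = 0.163246, coefficient = 2
x_3 = 2.0938, f(x_3) = 0.123224, coefficient = 4
x_4 = 2.3750, f(x_4) = 0.093014, coefficient = 2
x_5 = 2.6562, f(x_5) = 0.070211, coefficient = 4
x_6 = 2.9375, f(x_6) = 0.052998, coefficient = 2
x_7 = 3.2188, f(x_7) = 0.040005, coefficient = 4
x_8 = 3.5000, f(x_8) = 0.030197, coefficient = 1

I ≈ (0.281250/3) × 2.734040 = 0.256316
Exact value: 0.256307
Error: 0.000009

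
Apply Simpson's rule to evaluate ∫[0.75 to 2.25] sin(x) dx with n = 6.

f(x) = sin(x)
a = 0.75, b = 2.25, n = 6
h = (b - a)/n = 0.250000

Simpson's rule: (h/3)[f(x₀) + 4f(x₁) + 2f(x₂) + ... + f(xₙ)]

x_0 = 0.7500, f(x_0) = 0.681639, coefficient = 1
x_1 = 1.0000, f(x_1) = 0.841471, coefficient = 4
x_2 = 1.2500, f(x_2) = 0.948985, coefficient = 2
x_3 = 1.5000, f(x_3) = 0.997495, coefficient = 4
x_4 = 1.7500, f(x_4) = 0.983986, coefficient = 2
x_5 = 2.0000, f(x_5) = 0.909297, coefficient = 4
x_6 = 2.2500, f(x_6) = 0.778073, coefficient = 1

I ≈ (0.250000/3) × 16.318707 = 1.359892
Exact value: 1.359862
Error: 0.000030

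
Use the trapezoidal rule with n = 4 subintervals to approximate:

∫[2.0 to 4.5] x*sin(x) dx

f(x) = x*sin(x)
a = 2.0, b = 4.5, n = 4
h = (b - a)/n = 0.625000

Trapezoidal rule: (h/2)[f(x₀) + 2f(x₁) + 2f(x₂) + ... + f(xₙ)]

x_0 = 2.0000, f(x_0) = 1.818595, coefficient = 1
x_1 = 2.6250, f(x_1) = 1.296541, coefficient = 2
x_2 = 3.2500, f(x_2) = -0.351634, coefficient = 2
x_3 = 3.8750, f(x_3) = -2.593944, coefficient = 2
x_4 = 4.5000, f(x_4) = -4.398886, coefficient = 1

I ≈ (0.625000/2) × -5.878365 = -1.836989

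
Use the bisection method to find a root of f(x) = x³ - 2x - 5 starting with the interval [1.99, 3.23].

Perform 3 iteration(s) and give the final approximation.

f(x) = x³ - 2x - 5
Initial interval: [1.99, 3.23]

Iteration 1:
  c_1 = (1.990000 + 3.230000)/2 = 2.610000
  f(c_1) = f(2.610000) = 7.559581
  f(a) × f(c) < 0, new interval: [1.990000, 2.610000]
Iteration 2:
  c_2 = (1.990000 + 2.610000)/2 = 2.300000
  f(c_2) = f(2.300000) = 2.567000
  f(a) × f(c) < 0, new interval: [1.990000, 2.300000]
Iteration 3:
  c_3 = (1.990000 + 2.300000)/2 = 2.145000
  f(c_3) = f(2.145000) = 0.579199
  f(a) × f(c) < 0, new interval: [1.990000, 2.145000]

After 3 iteration(s), the approximation is c_3 = 2.145000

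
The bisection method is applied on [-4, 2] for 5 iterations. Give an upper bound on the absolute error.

Bisection error bound: |error| ≤ (b-a)/2^n
|error| ≤ (2 - (-4))/2^5 = 6/2^5
|error| ≤ 0.1875000000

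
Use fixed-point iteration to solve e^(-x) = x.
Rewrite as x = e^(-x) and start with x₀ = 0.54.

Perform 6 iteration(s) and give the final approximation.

Equation: e^(-x) = x
Fixed-point form: x = e^(-x)
x₀ = 0.54

x_1 = g(0.540000) = 0.582748
x_2 = g(0.582748) = 0.558362
x_3 = g(0.558362) = 0.572146
x_4 = g(0.572146) = 0.564313
x_5 = g(0.564313) = 0.568751
x_6 = g(0.568751) = 0.566232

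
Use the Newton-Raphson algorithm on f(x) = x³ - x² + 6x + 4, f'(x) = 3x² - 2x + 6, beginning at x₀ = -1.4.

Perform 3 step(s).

f(x) = x³ - x² + 6x + 4
f'(x) = 3x² - 2x + 6
x₀ = -1.4

Newton-Raphson formula: x_{n+1} = x_n - f(x_n)/f'(x_n)

Iteration 1:
  f(-1.400000) = -9.104000
  f'(-1.400000) = 14.680000
  x_1 = -1.400000 - (-9.104000)/14.680000 = -0.779837
Iteration 2:
  f(-0.779837) = -1.761418
  f'(-0.779837) = 9.384108
  x_2 = -0.779837 - (-1.761418)/9.384108 = -0.592134
Iteration 3:
  f(-0.592134) = -0.111045
  f'(-0.592134) = 8.236138
  x_3 = -0.592134 - (-0.111045)/8.236138 = -0.578652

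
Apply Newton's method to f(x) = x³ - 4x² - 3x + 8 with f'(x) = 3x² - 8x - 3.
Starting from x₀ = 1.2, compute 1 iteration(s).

f(x) = x³ - 4x² - 3x + 8
f'(x) = 3x² - 8x - 3
x₀ = 1.2

Newton-Raphson formula: x_{n+1} = x_n - f(x_n)/f'(x_n)

Iteration 1:
  f(1.200000) = 0.368000
  f'(1.200000) = -8.280000
  x_1 = 1.200000 - 0.368000/(-8.280000) = 1.244444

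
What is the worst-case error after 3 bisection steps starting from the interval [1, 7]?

Bisection error bound: |error| ≤ (b-a)/2^n
|error| ≤ (7 - 1)/2^3 = 6/2^3
|error| ≤ 0.7500000000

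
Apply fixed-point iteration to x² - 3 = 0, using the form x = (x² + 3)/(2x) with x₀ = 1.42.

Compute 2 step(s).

Equation: x² - 3 = 0
Fixed-point form: x = (x² + 3)/(2x)
x₀ = 1.42

x_1 = g(1.420000) = 1.766338
x_2 = g(1.766338) = 1.732384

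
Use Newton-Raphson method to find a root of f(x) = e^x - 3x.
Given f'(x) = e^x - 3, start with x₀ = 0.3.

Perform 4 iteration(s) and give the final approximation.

f(x) = e^x - 3x
f'(x) = e^x - 3
x₀ = 0.3

Newton-Raphson formula: x_{n+1} = x_n - f(x_n)/f'(x_n)

Iteration 1:
  f(0.300000) = 0.449859
  f'(0.300000) = -1.650141
  x_1 = 0.300000 - 0.449859/(-1.650141) = 0.572618
Iteration 2:
  f(0.572618) = 0.055048
  f'(0.572618) = -1.227097
  x_2 = 0.572618 - 0.055048/(-1.227097) = 0.617479
Iteration 3:
  f(0.617479) = 0.001811
  f'(0.617479) = -1.145753
  x_3 = 0.617479 - 0.001811/(-1.145753) = 0.619059
Iteration 4:
  f(0.619059) = 0.000002
  f'(0.619059) = -1.142820
  x_4 = 0.619059 - 0.000002/(-1.142820) = 0.619061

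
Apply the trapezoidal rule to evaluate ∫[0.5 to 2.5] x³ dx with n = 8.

f(x) = x³
a = 0.5, b = 2.5, n = 8
h = (b - a)/n = 0.250000

Trapezoidal rule: (h/2)[f(x₀) + 2f(x₁) + 2f(x₂) + ... + f(xₙ)]

x_0 = 0.5000, f(x_0) = 0.125000, coefficient = 1
x_1 = 0.7500, f(x_1) = 0.421875, coefficient = 2
x_2 = 1.0000, f(x_2) = 1.000000, coefficient = 2
x_3 = 1.2500, f(x_3) = 1.953125, coefficient = 2
x_4 = 1.5000, f(x_4) = 3.375000, coefficient = 2
x_5 = 1.7500, f(x_5) = 5.359375, coefficient = 2
x_6 = 2.0000, f(x_6) = 8.000000, coefficient = 2
x_7 = 2.2500, f(x_7) = 11.390625, coefficient = 2
x_8 = 2.5000, f(x_8) = 15.625000, coefficient = 1

I ≈ (0.250000/2) × 78.750000 = 9.843750
Exact value: 9.750000
Error: 0.093750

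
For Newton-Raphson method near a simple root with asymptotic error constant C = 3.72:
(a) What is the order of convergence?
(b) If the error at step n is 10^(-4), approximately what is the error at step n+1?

(a) Newton-Raphson has quadratic (order 2) convergence near simple roots.
    This means |e_{n+1}| ≈ C|e_n|².

(b) With |e_n| = 10^(-4) and C = 3.72:
    |e_{n+1}| ≈ 3.72 × (10^(-4))² = 3.72 × 10^(-8)

(a) 2 (quadratic); (b) |e_{n+1}| ≈ 3.720e-08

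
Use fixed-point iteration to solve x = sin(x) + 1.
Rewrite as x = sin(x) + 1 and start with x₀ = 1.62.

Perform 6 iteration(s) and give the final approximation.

Equation: x = sin(x) + 1
Fixed-point form: x = sin(x) + 1
x₀ = 1.62

x_1 = g(1.620000) = 1.998790
x_2 = g(1.998790) = 1.909800
x_3 = g(1.909800) = 1.943086
x_4 = g(1.943086) = 1.931497
x_5 = g(1.931497) = 1.935650
x_6 = g(1.935650) = 1.934176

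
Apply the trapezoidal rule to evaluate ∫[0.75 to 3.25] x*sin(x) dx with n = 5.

f(x) = x*sin(x)
a = 0.75, b = 3.25, n = 5
h = (b - a)/n = 0.500000

Trapezoidal rule: (h/2)[f(x₀) + 2f(x₁) + 2f(x₂) + ... + f(xₙ)]

x_0 = 0.7500, f(x_0) = 0.511229, coefficient = 1
x_1 = 1.2500, f(x_1) = 1.186231, coefficient = 2
x_2 = 1.7500, f(x_2) = 1.721975, coefficient = 2
x_3 = 2.2500, f(x_3) = 1.750665, coefficient = 2
x_4 = 2.7500, f(x_4) = 1.049568, coefficient = 2
x_5 = 3.2500, f(x_5) = -0.351634, coefficient = 1

I ≈ (0.500000/2) × 11.576472 = 2.894118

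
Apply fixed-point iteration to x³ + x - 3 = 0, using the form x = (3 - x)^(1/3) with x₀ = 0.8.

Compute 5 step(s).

Equation: x³ + x - 3 = 0
Fixed-point form: x = (3 - x)^(1/3)
x₀ = 0.8

x_1 = g(0.800000) = 1.300591
x_2 = g(1.300591) = 1.193345
x_3 = g(1.193345) = 1.217938
x_4 = g(1.217938) = 1.212386
x_5 = g(1.212386) = 1.213644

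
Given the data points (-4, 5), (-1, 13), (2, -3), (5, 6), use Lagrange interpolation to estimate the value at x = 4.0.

Lagrange interpolation formula:
P(x) = Σ yᵢ × Lᵢ(x)
where Lᵢ(x) = Π_{j≠i} (x - xⱼ)/(xᵢ - xⱼ)

L_0(4.0) = (4.0 - (-1))/(-4 - (-1)) × (4.0 - 2)/(-4 - 2) × (4.0 - 5)/(-4 - 5) = 0.061728
L_1(4.0) = (4.0 - (-4))/(-1 - (-4)) × (4.0 - 2)/(-1 - 2) × (4.0 - 5)/(-1 - 5) = -0.296296
L_2(4.0) = (4.0 - (-4))/(2 - (-4)) × (4.0 - (-1))/(2 - (-1)) × (4.0 - 5)/(2 - 5) = 0.740741
L_3(4.0) = (4.0 - (-4))/(5 - (-4)) × (4.0 - (-1))/(5 - (-1)) × (4.0 - 2)/(5 - 2) = 0.493827

P(4.0) = 5×L_0(4.0) + 13×L_1(4.0) + (-3)×L_2(4.0) + 6×L_3(4.0)
P(4.0) = -2.802469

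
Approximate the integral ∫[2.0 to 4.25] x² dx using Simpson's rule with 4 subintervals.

f(x) = x²
a = 2.0, b = 4.25, n = 4
h = (b - a)/n = 0.562500

Simpson's rule: (h/3)[f(x₀) + 4f(x₁) + 2f(x₂) + ... + f(xₙ)]

x_0 = 2.0000, f(x_0) = 4.000000, coefficient = 1
x_1 = 2.5625, f(x_1) = 6.566406, coefficient = 4
x_2 = 3.1250, f(x_2) = 9.765625, coefficient = 2
x_3 = 3.6875, f(x_3) = 13.597656, coefficient = 4
x_4 = 4.2500, f(x_4) = 18.062500, coefficient = 1

I ≈ (0.562500/3) × 122.250000 = 22.921875
Exact value: 22.921875
Error: 0.000000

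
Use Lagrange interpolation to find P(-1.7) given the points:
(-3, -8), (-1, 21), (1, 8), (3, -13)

Lagrange interpolation formula:
P(x) = Σ yᵢ × Lᵢ(x)
where Lᵢ(x) = Π_{j≠i} (x - xⱼ)/(xᵢ - xⱼ)

L_0(-1.7) = (-1.7 - (-1))/(-3 - (-1)) × (-1.7 - 1)/(-3 - 1) × (-1.7 - 3)/(-3 - 3) = 0.185062
L_1(-1.7) = (-1.7 - (-3))/(-1 - (-3)) × (-1.7 - 1)/(-1 - 1) × (-1.7 - 3)/(-1 - 3) = 1.031063
L_2(-1.7) = (-1.7 - (-3))/(1 - (-3)) × (-1.7 - (-1))/(1 - (-1)) × (-1.7 - 3)/(1 - 3) = -0.267313
L_3(-1.7) = (-1.7 - (-3))/(3 - (-3)) × (-1.7 - (-1))/(3 - (-1)) × (-1.7 - 1)/(3 - 1) = 0.051188

P(-1.7) = (-8)×L_0(-1.7) + 21×L_1(-1.7) + 8×L_2(-1.7) + (-13)×L_3(-1.7)
P(-1.7) = 17.367875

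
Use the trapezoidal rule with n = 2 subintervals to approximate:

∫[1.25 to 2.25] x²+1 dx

f(x) = x²+1
a = 1.25, b = 2.25, n = 2
h = (b - a)/n = 0.500000

Trapezoidal rule: (h/2)[f(x₀) + 2f(x₁) + 2f(x₂) + ... + f(xₙ)]

x_0 = 1.2500, f(x_0) = 2.562500, coefficient = 1
x_1 = 1.7500, f(x_1) = 4.062500, coefficient = 2
x_2 = 2.2500, f(x_2) = 6.062500, coefficient = 1

I ≈ (0.500000/2) × 16.750000 = 4.187500
Exact value: 4.145833
Error: 0.041667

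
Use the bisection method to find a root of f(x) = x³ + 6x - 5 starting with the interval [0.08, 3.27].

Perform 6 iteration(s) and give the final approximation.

f(x) = x³ + 6x - 5
Initial interval: [0.08, 3.27]

Iteration 1:
  c_1 = (0.080000 + 3.270000)/2 = 1.675000
  f(c_1) = f(1.675000) = 9.749422
  f(a) × f(c) < 0, new interval: [0.080000, 1.675000]
Iteration 2:
  c_2 = (0.080000 + 1.675000)/2 = 0.877500
  f(c_2) = f(0.877500) = 0.940680
  f(a) × f(c) < 0, new interval: [0.080000, 0.877500]
Iteration 3:
  c_3 = (0.080000 + 0.877500)/2 = 0.478750
  f(c_3) = f(0.478750) = -2.017770
  f(a) × f(c) ≥ 0, new interval: [0.478750, 0.877500]
Iteration 4:
  c_4 = (0.478750 + 0.877500)/2 = 0.678125
  f(c_4) = f(0.678125) = -0.619412
  f(a) × f(c) ≥ 0, new interval: [0.678125, 0.877500]
Iteration 5:
  c_5 = (0.678125 + 0.877500)/2 = 0.777813
  f(c_5) = f(0.777813) = 0.137446
  f(a) × f(c) < 0, new interval: [0.678125, 0.777813]
Iteration 6:
  c_6 = (0.678125 + 0.777813)/2 = 0.727969
  f(c_6) = f(0.727969) = -0.246409
  f(a) × f(c) ≥ 0, new interval: [0.727969, 0.777813]

After 6 iteration(s), the approximation is c_6 = 0.727969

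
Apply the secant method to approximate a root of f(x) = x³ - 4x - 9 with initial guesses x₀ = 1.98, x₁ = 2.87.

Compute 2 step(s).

f(x) = x³ - 4x - 9
x₀ = 1.98, x₁ = 2.87

Secant formula: x_{n+1} = x_n - f(x_n)(x_n - x_{n-1})/(f(x_n) - f(x_{n-1}))

Iteration 1:
  f(1.980000) = -9.157608
  f(2.870000) = 3.159903
  x_2 = 2.870000 - 3.159903×(2.870000 - 1.980000)/(3.159903 - (-9.157608))
       = 2.641682
Iteration 2:
  f(2.870000) = 3.159903
  f(2.641682) = -1.131799
  x_3 = 2.641682 - (-1.131799)×(2.641682 - 2.870000)/(-1.131799 - 3.159903)
       = 2.701893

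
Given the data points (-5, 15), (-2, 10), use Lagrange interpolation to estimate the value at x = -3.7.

Lagrange interpolation formula:
P(x) = Σ yᵢ × Lᵢ(x)
where Lᵢ(x) = Π_{j≠i} (x - xⱼ)/(xᵢ - xⱼ)

L_0(-3.7) = (-3.7 - (-2))/(-5 - (-2)) = 0.566667
L_1(-3.7) = (-3.7 - (-5))/(-2 - (-5)) = 0.433333

P(-3.7) = 15×L_0(-3.7) + 10×L_1(-3.7)
P(-3.7) = 12.833333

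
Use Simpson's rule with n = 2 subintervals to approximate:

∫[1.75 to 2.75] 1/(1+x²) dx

f(x) = 1/(1+x²)
a = 1.75, b = 2.75, n = 2
h = (b - a)/n = 0.500000

Simpson's rule: (h/3)[f(x₀) + 4f(x₁) + 2f(x₂) + ... + f(xₙ)]

x_0 = 1.7500, f(x_0) = 0.246154, coefficient = 1
x_1 = 2.2500, f(x_1) = 0.164948, coefficient = 4
x_2 = 2.7500, f(x_2) = 0.116788, coefficient = 1

I ≈ (0.500000/3) × 1.022736 = 0.170456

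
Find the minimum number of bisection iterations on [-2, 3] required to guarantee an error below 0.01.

We need (b-a)/2^n ≤ 0.01
(3 - (-2))/2^n ≤ 0.01
5/2^n ≤ 0.01
2^n ≥ 500
n ≥ log₂(500) = 8.97
n ≥ 9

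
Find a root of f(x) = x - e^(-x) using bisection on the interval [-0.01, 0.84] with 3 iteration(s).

f(x) = x - e^(-x)
Initial interval: [-0.01, 0.84]

Iteration 1:
  c_1 = (-0.010000 + 0.840000)/2 = 0.415000
  f(c_1) = f(0.415000) = -0.245340
  f(a) × f(c) ≥ 0, new interval: [0.415000, 0.840000]
Iteration 2:
  c_2 = (0.415000 + 0.840000)/2 = 0.627500
  f(c_2) = f(0.627500) = 0.093575
  f(a) × f(c) < 0, new interval: [0.415000, 0.627500]
Iteration 3:
  c_3 = (0.415000 + 0.627500)/2 = 0.521250
  f(c_3) = f(0.521250) = -0.072528
  f(a) × f(c) ≥ 0, new interval: [0.521250, 0.627500]

After 3 iteration(s), the approximation is c_3 = 0.521250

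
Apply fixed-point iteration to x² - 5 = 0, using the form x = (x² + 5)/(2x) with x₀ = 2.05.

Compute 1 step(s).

Equation: x² - 5 = 0
Fixed-point form: x = (x² + 5)/(2x)
x₀ = 2.05

x_1 = g(2.050000) = 2.244512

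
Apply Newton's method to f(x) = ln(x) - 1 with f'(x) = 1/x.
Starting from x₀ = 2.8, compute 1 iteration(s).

f(x) = ln(x) - 1
f'(x) = 1/x
x₀ = 2.8

Newton-Raphson formula: x_{n+1} = x_n - f(x_n)/f'(x_n)

Iteration 1:
  f(2.800000) = 0.029619
  f'(2.800000) = 0.357143
  x_1 = 2.800000 - 0.029619/0.357143 = 2.717066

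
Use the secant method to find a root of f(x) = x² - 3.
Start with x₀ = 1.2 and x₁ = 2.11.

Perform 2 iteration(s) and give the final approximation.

f(x) = x² - 3
x₀ = 1.2, x₁ = 2.11

Secant formula: x_{n+1} = x_n - f(x_n)(x_n - x_{n-1})/(f(x_n) - f(x_{n-1}))

Iteration 1:
  f(1.200000) = -1.560000
  f(2.110000) = 1.452100
  x_2 = 2.110000 - 1.452100×(2.110000 - 1.200000)/(1.452100 - (-1.560000))
       = 1.671299
Iteration 2:
  f(2.110000) = 1.452100
  f(1.671299) = -0.206759
  x_3 = 1.671299 - (-0.206759)×(1.671299 - 2.110000)/(-0.206759 - 1.452100)
       = 1.725979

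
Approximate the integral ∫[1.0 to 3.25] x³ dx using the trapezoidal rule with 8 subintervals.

f(x) = x³
a = 1.0, b = 3.25, n = 8
h = (b - a)/n = 0.281250

Trapezoidal rule: (h/2)[f(x₀) + 2f(x₁) + 2f(x₂) + ... + f(xₙ)]

x_0 = 1.0000, f(x_0) = 1.000000, coefficient = 1
x_1 = 1.2812, f(x_1) = 2.103302, coefficient = 2
x_2 = 1.5625, f(x_2) = 3.814697, coefficient = 2
x_3 = 1.8438, f(x_3) = 6.267670, coefficient = 2
x_4 = 2.1250, f(x_4) = 9.595703, coefficient = 2
x_5 = 2.4062, f(x_5) = 13.932281, coefficient = 2
x_6 = 2.6875, f(x_6) = 19.410889, coefficient = 2
x_7 = 2.9688, f(x_7) = 26.165009, coefficient = 2
x_8 = 3.2500, f(x_8) = 34.328125, coefficient = 1

I ≈ (0.281250/2) × 197.907227 = 27.830704
Exact value: 27.641602
Error: 0.189102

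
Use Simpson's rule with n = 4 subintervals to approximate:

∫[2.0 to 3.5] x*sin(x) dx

f(x) = x*sin(x)
a = 2.0, b = 3.5, n = 4
h = (b - a)/n = 0.375000

Simpson's rule: (h/3)[f(x₀) + 4f(x₁) + 2f(x₂) + ... + f(xₙ)]

x_0 = 2.0000, f(x_0) = 1.818595, coefficient = 1
x_1 = 2.3750, f(x_1) = 1.647502, coefficient = 4
x_2 = 2.7500, f(x_2) = 1.049568, coefficient = 2
x_3 = 3.1250, f(x_3) = 0.051850, coefficient = 4
x_4 = 3.5000, f(x_4) = -1.227741, coefficient = 1

I ≈ (0.375000/3) × 9.487395 = 1.185924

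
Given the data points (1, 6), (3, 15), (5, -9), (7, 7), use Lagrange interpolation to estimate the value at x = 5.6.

Lagrange interpolation formula:
P(x) = Σ yᵢ × Lᵢ(x)
where Lᵢ(x) = Π_{j≠i} (x - xⱼ)/(xᵢ - xⱼ)

L_0(5.6) = (5.6 - 3)/(1 - 3) × (5.6 - 5)/(1 - 5) × (5.6 - 7)/(1 - 7) = 0.045500
L_1(5.6) = (5.6 - 1)/(3 - 1) × (5.6 - 5)/(3 - 5) × (5.6 - 7)/(3 - 7) = -0.241500
L_2(5.6) = (5.6 - 1)/(5 - 1) × (5.6 - 3)/(5 - 3) × (5.6 - 7)/(5 - 7) = 1.046500
L_3(5.6) = (5.6 - 1)/(7 - 1) × (5.6 - 3)/(7 - 3) × (5.6 - 5)/(7 - 5) = 0.149500

P(5.6) = 6×L_0(5.6) + 15×L_1(5.6) + (-9)×L_2(5.6) + 7×L_3(5.6)
P(5.6) = -11.721500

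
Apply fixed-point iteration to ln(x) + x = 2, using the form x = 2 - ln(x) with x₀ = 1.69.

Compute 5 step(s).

Equation: ln(x) + x = 2
Fixed-point form: x = 2 - ln(x)
x₀ = 1.69

x_1 = g(1.690000) = 1.475271
x_2 = g(1.475271) = 1.611158
x_3 = g(1.611158) = 1.523047
x_4 = g(1.523047) = 1.579287
x_5 = g(1.579287) = 1.543026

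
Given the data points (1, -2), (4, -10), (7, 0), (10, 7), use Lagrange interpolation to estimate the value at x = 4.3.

Lagrange interpolation formula:
P(x) = Σ yᵢ × Lᵢ(x)
where Lᵢ(x) = Π_{j≠i} (x - xⱼ)/(xᵢ - xⱼ)

L_0(4.3) = (4.3 - 4)/(1 - 4) × (4.3 - 7)/(1 - 7) × (4.3 - 10)/(1 - 10) = -0.028500
L_1(4.3) = (4.3 - 1)/(4 - 1) × (4.3 - 7)/(4 - 7) × (4.3 - 10)/(4 - 10) = 0.940500
L_2(4.3) = (4.3 - 1)/(7 - 1) × (4.3 - 4)/(7 - 4) × (4.3 - 10)/(7 - 10) = 0.104500
L_3(4.3) = (4.3 - 1)/(10 - 1) × (4.3 - 4)/(10 - 4) × (4.3 - 7)/(10 - 7) = -0.016500

P(4.3) = (-2)×L_0(4.3) + (-10)×L_1(4.3) + 0×L_2(4.3) + 7×L_3(4.3)
P(4.3) = -9.463500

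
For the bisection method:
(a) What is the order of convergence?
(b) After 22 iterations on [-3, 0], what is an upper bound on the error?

(a) Bisection has linear (order 1) convergence; the error is halved each step.

(b) Error bound = (b-a)/2^n = (0 - (-3))/2^{22}
    = 3/2^{22}

(a) 1 (linear); (b) error ≤ 7.15e-07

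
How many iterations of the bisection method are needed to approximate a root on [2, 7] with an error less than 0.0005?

We need (b-a)/2^n ≤ 0.0005
(7 - 2)/2^n ≤ 0.0005
5/2^n ≤ 0.0005
2^n ≥ 10000
n ≥ log₂(10000) = 13.29
n ≥ 14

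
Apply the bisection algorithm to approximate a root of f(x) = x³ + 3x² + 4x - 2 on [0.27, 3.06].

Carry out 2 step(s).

f(x) = x³ + 3x² + 4x - 2
Initial interval: [0.27, 3.06]

Iteration 1:
  c_1 = (0.270000 + 3.060000)/2 = 1.665000
  f(c_1) = f(1.665000) = 17.592430
  f(a) × f(c) < 0, new interval: [0.270000, 1.665000]
Iteration 2:
  c_2 = (0.270000 + 1.665000)/2 = 0.967500
  f(c_2) = f(0.967500) = 5.583803
  f(a) × f(c) < 0, new interval: [0.270000, 0.967500]

After 2 iteration(s), the approximation is c_2 = 0.967500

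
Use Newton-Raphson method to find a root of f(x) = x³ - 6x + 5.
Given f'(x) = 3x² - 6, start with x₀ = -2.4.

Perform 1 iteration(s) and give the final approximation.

f(x) = x³ - 6x + 5
f'(x) = 3x² - 6
x₀ = -2.4

Newton-Raphson formula: x_{n+1} = x_n - f(x_n)/f'(x_n)

Iteration 1:
  f(-2.400000) = 5.576000
  f'(-2.400000) = 11.280000
  x_1 = -2.400000 - 5.576000/11.280000 = -2.894326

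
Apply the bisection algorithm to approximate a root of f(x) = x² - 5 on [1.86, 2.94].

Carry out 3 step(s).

f(x) = x² - 5
Initial interval: [1.86, 2.94]

Iteration 1:
  c_1 = (1.860000 + 2.940000)/2 = 2.400000
  f(c_1) = f(2.400000) = 0.760000
  f(a) × f(c) < 0, new interval: [1.860000, 2.400000]
Iteration 2:
  c_2 = (1.860000 + 2.400000)/2 = 2.130000
  f(c_2) = f(2.130000) = -0.463100
  f(a) × f(c) ≥ 0, new interval: [2.130000, 2.400000]
Iteration 3:
  c_3 = (2.130000 + 2.400000)/2 = 2.265000
  f(c_3) = f(2.265000) = 0.130225
  f(a) × f(c) < 0, new interval: [2.130000, 2.265000]

After 3 iteration(s), the approximation is c_3 = 2.265000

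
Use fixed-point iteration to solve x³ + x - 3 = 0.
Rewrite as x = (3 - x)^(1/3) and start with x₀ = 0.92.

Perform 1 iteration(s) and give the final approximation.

Equation: x³ + x - 3 = 0
Fixed-point form: x = (3 - x)^(1/3)
x₀ = 0.92

x_1 = g(0.920000) = 1.276501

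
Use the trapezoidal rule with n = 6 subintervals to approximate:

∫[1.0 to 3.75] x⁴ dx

f(x) = x⁴
a = 1.0, b = 3.75, n = 6
h = (b - a)/n = 0.458333

Trapezoidal rule: (h/2)[f(x₀) + 2f(x₁) + 2f(x₂) + ... + f(xₙ)]

x_0 = 1.0000, f(x_0) = 1.000000, coefficient = 1
x_1 = 1.4583, f(x_1) = 4.523006, coefficient = 2
x_2 = 1.9167, f(x_2) = 13.495419, coefficient = 2
x_3 = 2.3750, f(x_3) = 31.816650, coefficient = 2
x_4 = 2.8333, f(x_4) = 64.445216, coefficient = 2
x_5 = 3.2917, f(x_5) = 117.398730, coefficient = 2
x_6 = 3.7500, f(x_6) = 197.753906, coefficient = 1

I ≈ (0.458333/2) × 662.111949 = 151.733988
Exact value: 148.115430
Error: 3.618559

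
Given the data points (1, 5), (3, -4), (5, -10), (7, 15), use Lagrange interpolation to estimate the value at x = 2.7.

Lagrange interpolation formula:
P(x) = Σ yᵢ × Lᵢ(x)
where Lᵢ(x) = Π_{j≠i} (x - xⱼ)/(xᵢ - xⱼ)

L_0(2.7) = (2.7 - 3)/(1 - 3) × (2.7 - 5)/(1 - 5) × (2.7 - 7)/(1 - 7) = 0.061812
L_1(2.7) = (2.7 - 1)/(3 - 1) × (2.7 - 5)/(3 - 5) × (2.7 - 7)/(3 - 7) = 1.050812
L_2(2.7) = (2.7 - 1)/(5 - 1) × (2.7 - 3)/(5 - 3) × (2.7 - 7)/(5 - 7) = -0.137062
L_3(2.7) = (2.7 - 1)/(7 - 1) × (2.7 - 3)/(7 - 3) × (2.7 - 5)/(7 - 5) = 0.024437

P(2.7) = 5×L_0(2.7) + (-4)×L_1(2.7) + (-10)×L_2(2.7) + 15×L_3(2.7)
P(2.7) = -2.157000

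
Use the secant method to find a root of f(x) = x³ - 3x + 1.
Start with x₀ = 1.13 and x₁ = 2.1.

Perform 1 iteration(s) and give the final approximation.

f(x) = x³ - 3x + 1
x₀ = 1.13, x₁ = 2.1

Secant formula: x_{n+1} = x_n - f(x_n)(x_n - x_{n-1})/(f(x_n) - f(x_{n-1}))

Iteration 1:
  f(1.130000) = -0.947103
  f(2.100000) = 3.961000
  x_2 = 2.100000 - 3.961000×(2.100000 - 1.130000)/(3.961000 - (-0.947103))
       = 1.317178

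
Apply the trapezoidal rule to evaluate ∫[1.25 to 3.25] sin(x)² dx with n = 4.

f(x) = sin(x)²
a = 1.25, b = 3.25, n = 4
h = (b - a)/n = 0.500000

Trapezoidal rule: (h/2)[f(x₀) + 2f(x₁) + 2f(x₂) + ... + f(xₙ)]

x_0 = 1.2500, f(x_0) = 0.900572, coefficient = 1
x_1 = 1.7500, f(x_1) = 0.968228, coefficient = 2
x_2 = 2.2500, f(x_2) = 0.605398, coefficient = 2
x_3 = 2.7500, f(x_3) = 0.145665, coefficient = 2
x_4 = 3.2500, f(x_4) = 0.011706, coefficient = 1

I ≈ (0.500000/2) × 4.350861 = 1.087715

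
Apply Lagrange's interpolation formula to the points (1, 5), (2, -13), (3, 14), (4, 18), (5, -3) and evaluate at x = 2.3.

Lagrange interpolation formula:
P(x) = Σ yᵢ × Lᵢ(x)
where Lᵢ(x) = Π_{j≠i} (x - xⱼ)/(xᵢ - xⱼ)

L_0(2.3) = (2.3 - 2)/(1 - 2) × (2.3 - 3)/(1 - 3) × (2.3 - 4)/(1 - 4) × (2.3 - 5)/(1 - 5) = -0.040162
L_1(2.3) = (2.3 - 1)/(2 - 1) × (2.3 - 3)/(2 - 3) × (2.3 - 4)/(2 - 4) × (2.3 - 5)/(2 - 5) = 0.696150
L_2(2.3) = (2.3 - 1)/(3 - 1) × (2.3 - 2)/(3 - 2) × (2.3 - 4)/(3 - 4) × (2.3 - 5)/(3 - 5) = 0.447525
L_3(2.3) = (2.3 - 1)/(4 - 1) × (2.3 - 2)/(4 - 2) × (2.3 - 3)/(4 - 3) × (2.3 - 5)/(4 - 5) = -0.122850
L_4(2.3) = (2.3 - 1)/(5 - 1) × (2.3 - 2)/(5 - 2) × (2.3 - 3)/(5 - 3) × (2.3 - 4)/(5 - 4) = 0.019337

P(2.3) = 5×L_0(2.3) + (-13)×L_1(2.3) + 14×L_2(2.3) + 18×L_3(2.3) + (-3)×L_4(2.3)
P(2.3) = -5.254725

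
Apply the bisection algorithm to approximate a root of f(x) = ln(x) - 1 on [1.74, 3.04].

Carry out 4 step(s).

f(x) = ln(x) - 1
Initial interval: [1.74, 3.04]

Iteration 1:
  c_1 = (1.740000 + 3.040000)/2 = 2.390000
  f(c_1) = f(2.390000) = -0.128707
  f(a) × f(c) ≥ 0, new interval: [2.390000, 3.040000]
Iteration 2:
  c_2 = (2.390000 + 3.040000)/2 = 2.715000
  f(c_2) = f(2.715000) = -0.001208
  f(a) × f(c) ≥ 0, new interval: [2.715000, 3.040000]
Iteration 3:
  c_3 = (2.715000 + 3.040000)/2 = 2.877500
  f(c_3) = f(2.877500) = 0.056922
  f(a) × f(c) < 0, new interval: [2.715000, 2.877500]
Iteration 4:
  c_4 = (2.715000 + 2.877500)/2 = 2.796250
  f(c_4) = f(2.796250) = 0.028279
  f(a) × f(c) < 0, new interval: [2.715000, 2.796250]

After 4 iteration(s), the approximation is c_4 = 2.796250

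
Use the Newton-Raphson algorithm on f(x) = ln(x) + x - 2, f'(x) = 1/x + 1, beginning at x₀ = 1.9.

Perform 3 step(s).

f(x) = ln(x) + x - 2
f'(x) = 1/x + 1
x₀ = 1.9

Newton-Raphson formula: x_{n+1} = x_n - f(x_n)/f'(x_n)

Iteration 1:
  f(1.900000) = 0.541854
  f'(1.900000) = 1.526316
  x_1 = 1.900000 - 0.541854/1.526316 = 1.544992
Iteration 2:
  f(1.544992) = -0.019989
  f'(1.544992) = 1.647252
  x_2 = 1.544992 - (-0.019989)/1.647252 = 1.557127
Iteration 3:
  f(1.557127) = -0.000031
  f'(1.557127) = 1.642208
  x_3 = 1.557127 - (-0.000031)/1.642208 = 1.557146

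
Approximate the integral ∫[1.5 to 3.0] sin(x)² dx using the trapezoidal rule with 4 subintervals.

f(x) = sin(x)²
a = 1.5, b = 3.0, n = 4
h = (b - a)/n = 0.375000

Trapezoidal rule: (h/2)[f(x₀) + 2f(x₁) + 2f(x₂) + ... + f(xₙ)]

x_0 = 1.5000, f(x_0) = 0.994996, coefficient = 1
x_1 = 1.8750, f(x_1) = 0.910280, coefficient = 2
x_2 = 2.2500, f(x_2) = 0.605398, coefficient = 2
x_3 = 2.6250, f(x_3) = 0.243957, coefficient = 2
x_4 = 3.0000, f(x_4) = 0.019915, coefficient = 1

I ≈ (0.375000/2) × 4.534181 = 0.850159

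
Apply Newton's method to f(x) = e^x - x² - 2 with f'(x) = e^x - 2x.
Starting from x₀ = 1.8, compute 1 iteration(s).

f(x) = e^x - x² - 2
f'(x) = e^x - 2x
x₀ = 1.8

Newton-Raphson formula: x_{n+1} = x_n - f(x_n)/f'(x_n)

Iteration 1:
  f(1.800000) = 0.809647
  f'(1.800000) = 2.449647
  x_1 = 1.800000 - 0.809647/2.449647 = 1.469484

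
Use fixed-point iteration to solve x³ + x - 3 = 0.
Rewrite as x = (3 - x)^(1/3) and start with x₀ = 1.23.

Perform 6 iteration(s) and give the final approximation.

Equation: x³ + x - 3 = 0
Fixed-point form: x = (3 - x)^(1/3)
x₀ = 1.23

x_1 = g(1.230000) = 1.209645
x_2 = g(1.209645) = 1.214264
x_3 = g(1.214264) = 1.213219
x_4 = g(1.213219) = 1.213455
x_5 = g(1.213455) = 1.213402
x_6 = g(1.213402) = 1.213414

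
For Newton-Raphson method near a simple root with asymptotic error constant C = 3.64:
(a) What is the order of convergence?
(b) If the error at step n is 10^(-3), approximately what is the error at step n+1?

(a) Newton-Raphson has quadratic (order 2) convergence near simple roots.
    This means |e_{n+1}| ≈ C|e_n|².

(b) With |e_n| = 10^(-3) and C = 3.64:
    |e_{n+1}| ≈ 3.64 × (10^(-3))² = 3.64 × 10^(-6)

(a) 2 (quadratic); (b) |e_{n+1}| ≈ 3.640e-06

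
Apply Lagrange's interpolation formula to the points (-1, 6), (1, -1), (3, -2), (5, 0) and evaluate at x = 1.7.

Lagrange interpolation formula:
P(x) = Σ yᵢ × Lᵢ(x)
where Lᵢ(x) = Π_{j≠i} (x - xⱼ)/(xᵢ - xⱼ)

L_0(1.7) = (1.7 - 1)/(-1 - 1) × (1.7 - 3)/(-1 - 3) × (1.7 - 5)/(-1 - 5) = -0.062562
L_1(1.7) = (1.7 - (-1))/(1 - (-1)) × (1.7 - 3)/(1 - 3) × (1.7 - 5)/(1 - 5) = 0.723938
L_2(1.7) = (1.7 - (-1))/(3 - (-1)) × (1.7 - 1)/(3 - 1) × (1.7 - 5)/(3 - 5) = 0.389812
L_3(1.7) = (1.7 - (-1))/(5 - (-1)) × (1.7 - 1)/(5 - 1) × (1.7 - 3)/(5 - 3) = -0.051188

P(1.7) = 6×L_0(1.7) + (-1)×L_1(1.7) + (-2)×L_2(1.7) + 0×L_3(1.7)
P(1.7) = -1.878937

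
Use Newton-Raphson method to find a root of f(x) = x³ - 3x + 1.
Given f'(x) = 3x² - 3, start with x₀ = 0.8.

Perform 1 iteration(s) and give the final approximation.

f(x) = x³ - 3x + 1
f'(x) = 3x² - 3
x₀ = 0.8

Newton-Raphson formula: x_{n+1} = x_n - f(x_n)/f'(x_n)

Iteration 1:
  f(0.800000) = -0.888000
  f'(0.800000) = -1.080000
  x_1 = 0.800000 - (-0.888000)/(-1.080000) = -0.022222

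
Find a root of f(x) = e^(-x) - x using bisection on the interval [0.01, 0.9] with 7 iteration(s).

f(x) = e^(-x) - x
Initial interval: [0.01, 0.9]

Iteration 1:
  c_1 = (0.010000 + 0.900000)/2 = 0.455000
  f(c_1) = f(0.455000) = 0.179448
  f(a) × f(c) ≥ 0, new interval: [0.455000, 0.900000]
Iteration 2:
  c_2 = (0.455000 + 0.900000)/2 = 0.677500
  f(c_2) = f(0.677500) = -0.169615
  f(a) × f(c) < 0, new interval: [0.455000, 0.677500]
Iteration 3:
  c_3 = (0.455000 + 0.677500)/2 = 0.566250
  f(c_3) = f(0.566250) = 0.001400
  f(a) × f(c) ≥ 0, new interval: [0.566250, 0.677500]
Iteration 4:
  c_4 = (0.566250 + 0.677500)/2 = 0.621875
  f(c_4) = f(0.621875) = -0.084938
  f(a) × f(c) < 0, new interval: [0.566250, 0.621875]
Iteration 5:
  c_5 = (0.566250 + 0.621875)/2 = 0.594062
  f(c_5) = f(0.594062) = -0.041983
  f(a) × f(c) < 0, new interval: [0.566250, 0.594062]
Iteration 6:
  c_6 = (0.566250 + 0.594062)/2 = 0.580156
  f(c_6) = f(0.580156) = -0.020345
  f(a) × f(c) < 0, new interval: [0.566250, 0.580156]
Iteration 7:
  c_7 = (0.566250 + 0.580156)/2 = 0.573203
  f(c_7) = f(0.573203) = -0.009486
  f(a) × f(c) < 0, new interval: [0.566250, 0.573203]

After 7 iteration(s), the approximation is c_7 = 0.573203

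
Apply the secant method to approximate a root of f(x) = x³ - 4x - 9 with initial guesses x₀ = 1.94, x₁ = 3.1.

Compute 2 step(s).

f(x) = x³ - 4x - 9
x₀ = 1.94, x₁ = 3.1

Secant formula: x_{n+1} = x_n - f(x_n)(x_n - x_{n-1})/(f(x_n) - f(x_{n-1}))

Iteration 1:
  f(1.940000) = -9.458616
  f(3.100000) = 8.391000
  x_2 = 3.100000 - 8.391000×(3.100000 - 1.940000)/(8.391000 - (-9.458616))
       = 2.554691
Iteration 2:
  f(3.100000) = 8.391000
  f(2.554691) = -2.545714
  x_3 = 2.554691 - (-2.545714)×(2.554691 - 3.100000)/(-2.545714 - 8.391000)
       = 2.681621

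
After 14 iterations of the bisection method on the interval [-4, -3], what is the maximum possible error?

Bisection error bound: |error| ≤ (b-a)/2^n
|error| ≤ (-3 - (-4))/2^14 = 1/2^14
|error| ≤ 0.0000610352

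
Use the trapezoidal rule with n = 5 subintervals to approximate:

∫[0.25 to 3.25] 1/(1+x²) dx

f(x) = 1/(1+x²)
a = 0.25, b = 3.25, n = 5
h = (b - a)/n = 0.600000

Trapezoidal rule: (h/2)[f(x₀) + 2f(x₁) + 2f(x₂) + ... + f(xₙ)]

x_0 = 0.2500, f(x_0) = 0.941176, coefficient = 1
x_1 = 0.8500, f(x_1) = 0.580552, coefficient = 2
x_2 = 1.4500, f(x_2) = 0.322321, coefficient = 2
x_3 = 2.0500, f(x_3) = 0.192215, coefficient = 2
x_4 = 2.6500, f(x_4) = 0.124649, coefficient = 2
x_5 = 3.2500, f(x_5) = 0.086486, coefficient = 1

I ≈ (0.600000/2) × 3.467137 = 1.040141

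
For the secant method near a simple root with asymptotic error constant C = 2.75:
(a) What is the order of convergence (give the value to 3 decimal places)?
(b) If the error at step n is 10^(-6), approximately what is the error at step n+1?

(a) Secant method has superlinear convergence with order φ = (1+√5)/2 ≈ 1.618.
    This means |e_{n+1}| ≈ C|e_n|^1.618.

(b) With |e_n| = 10^(-6) and C = 2.75:
    |e_{n+1}| ≈ 2.75 × (10^(-6))^1.618 = 2.75 × 10^(-9.71)

(a) ≈ 1.618 (golden ratio); (b) |e_{n+1}| ≈ 5.384e-10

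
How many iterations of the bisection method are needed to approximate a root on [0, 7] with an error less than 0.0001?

We need (b-a)/2^n ≤ 0.0001
(7 - 0)/2^n ≤ 0.0001
7/2^n ≤ 0.0001
2^n ≥ 70000
n ≥ log₂(70000) = 16.10
n ≥ 17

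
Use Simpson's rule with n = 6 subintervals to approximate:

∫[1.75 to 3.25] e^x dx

f(x) = e^x
a = 1.75, b = 3.25, n = 6
h = (b - a)/n = 0.250000

Simpson's rule: (h/3)[f(x₀) + 4f(x₁) + 2f(x₂) + ... + f(xₙ)]

x_0 = 1.7500, f(x_0) = 5.754603, coefficient = 1
x_1 = 2.0000, f(x_1) = 7.389056, coefficient = 4
x_2 = 2.2500, f(x_2) = 9.487736, coefficient = 2
x_3 = 2.5000, f(x_3) = 12.182494, coefficient = 4
x_4 = 2.7500, f(x_4) = 15.642632, coefficient = 2
x_5 = 3.0000, f(x_5) = 20.085537, coefficient = 4
x_6 = 3.2500, f(x_6) = 25.790340, coefficient = 1

I ≈ (0.250000/3) × 240.434026 = 20.036169
Exact value: 20.035737
Error: 0.000432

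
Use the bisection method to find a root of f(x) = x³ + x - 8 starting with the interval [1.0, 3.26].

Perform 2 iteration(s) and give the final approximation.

f(x) = x³ + x - 8
Initial interval: [1.0, 3.26]

Iteration 1:
  c_1 = (1.000000 + 3.260000)/2 = 2.130000
  f(c_1) = f(2.130000) = 3.793597
  f(a) × f(c) < 0, new interval: [1.000000, 2.130000]
Iteration 2:
  c_2 = (1.000000 + 2.130000)/2 = 1.565000
  f(c_2) = f(1.565000) = -2.601963
  f(a) × f(c) ≥ 0, new interval: [1.565000, 2.130000]

After 2 iteration(s), the approximation is c_2 = 1.565000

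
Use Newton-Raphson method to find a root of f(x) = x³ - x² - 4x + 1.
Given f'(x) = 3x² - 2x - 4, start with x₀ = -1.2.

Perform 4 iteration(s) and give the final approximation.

f(x) = x³ - x² - 4x + 1
f'(x) = 3x² - 2x - 4
x₀ = -1.2

Newton-Raphson formula: x_{n+1} = x_n - f(x_n)/f'(x_n)

Iteration 1:
  f(-1.200000) = 2.632000
  f'(-1.200000) = 2.720000
  x_1 = -1.200000 - 2.632000/2.720000 = -2.167647
Iteration 2:
  f(-2.167647) = -5.213215
  f'(-2.167647) = 14.431375
  x_2 = -2.167647 - (-5.213215)/14.431375 = -1.806405
Iteration 3:
  f(-1.806405) = -0.931960
  f'(-1.806405) = 9.402111
  x_3 = -1.806405 - (-0.931960)/9.402111 = -1.707283
Iteration 4:
  f(-1.707283) = -0.062097
  f'(-1.707283) = 8.159010
  x_4 = -1.707283 - (-0.062097)/8.159010 = -1.699672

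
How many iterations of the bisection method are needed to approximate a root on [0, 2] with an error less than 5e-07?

We need (b-a)/2^n ≤ 5e-07
(2 - 0)/2^n ≤ 5e-07
2/2^n ≤ 5e-07
2^n ≥ 4000000
n ≥ log₂(4000000) = 21.93
n ≥ 22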